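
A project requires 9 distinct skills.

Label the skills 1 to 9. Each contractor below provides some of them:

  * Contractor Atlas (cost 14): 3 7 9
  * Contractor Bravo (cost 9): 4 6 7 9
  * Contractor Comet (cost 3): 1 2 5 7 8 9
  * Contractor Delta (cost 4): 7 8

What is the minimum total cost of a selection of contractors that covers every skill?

26

Atlas, Bravo, Comet together cover every skill (Atlas ∪ Bravo ∪ Comet = {1, 2, 3, 4, 5, 6, 7, 8, 9}); total cost 14 + 9 + 3 = 26.
No covering selection has total cost below 26.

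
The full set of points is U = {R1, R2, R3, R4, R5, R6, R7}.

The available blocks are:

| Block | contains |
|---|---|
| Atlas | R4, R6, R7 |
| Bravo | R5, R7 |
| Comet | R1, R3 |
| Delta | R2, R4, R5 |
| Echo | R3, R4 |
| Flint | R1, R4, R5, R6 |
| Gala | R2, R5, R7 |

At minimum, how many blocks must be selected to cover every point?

3

Take {Atlas, Comet, Gala}. Their union is {R1, R2, R3, R4, R5, R6, R7}, which is all 7 points.
No 2 of the 7 blocks cover everything (all 21 combinations miss at least one point), so 3 is optimal.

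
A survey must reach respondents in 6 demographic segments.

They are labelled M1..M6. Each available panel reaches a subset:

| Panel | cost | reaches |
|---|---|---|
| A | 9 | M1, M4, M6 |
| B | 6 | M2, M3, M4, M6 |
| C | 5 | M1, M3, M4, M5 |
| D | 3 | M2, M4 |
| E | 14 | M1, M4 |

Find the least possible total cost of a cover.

B, C together cover every segment (B ∪ C = {M1, M2, M3, M4, M5, M6}); total cost 6 + 5 = 11.
No covering selection has total cost below 11.

11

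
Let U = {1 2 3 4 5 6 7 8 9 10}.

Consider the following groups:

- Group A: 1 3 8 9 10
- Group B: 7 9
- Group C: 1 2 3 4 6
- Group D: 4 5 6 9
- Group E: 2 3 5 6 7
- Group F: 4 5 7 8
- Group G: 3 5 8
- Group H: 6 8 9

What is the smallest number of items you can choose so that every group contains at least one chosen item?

3

T = {4, 5, 9} meets every group (each contains at least one member of T), and |T| = 3.
No choice of 2 items meets every group, so 3 is the minimum.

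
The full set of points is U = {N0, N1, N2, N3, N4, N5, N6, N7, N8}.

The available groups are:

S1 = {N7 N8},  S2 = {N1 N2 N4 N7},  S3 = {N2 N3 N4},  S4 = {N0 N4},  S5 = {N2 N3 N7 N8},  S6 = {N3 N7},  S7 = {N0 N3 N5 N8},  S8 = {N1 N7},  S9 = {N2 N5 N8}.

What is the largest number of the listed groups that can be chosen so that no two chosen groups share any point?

3

S4, S8, S9 are pairwise disjoint (S4={N0,N4}; S8={N1,N7}; S9={N2,N5,N8}).
Every remaining group overlaps one of these, and no 4 of the listed groups are pairwise disjoint, so 3 is the maximum.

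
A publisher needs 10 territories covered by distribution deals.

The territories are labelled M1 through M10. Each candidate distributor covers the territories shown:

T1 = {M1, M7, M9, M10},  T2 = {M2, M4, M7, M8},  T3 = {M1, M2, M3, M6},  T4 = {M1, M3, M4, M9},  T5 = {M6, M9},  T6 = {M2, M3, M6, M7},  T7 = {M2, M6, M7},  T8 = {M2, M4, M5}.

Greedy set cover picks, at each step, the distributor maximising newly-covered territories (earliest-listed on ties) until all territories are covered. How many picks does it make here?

Greedy: pick T1 (covers 4 new) → pick T2 (covers 3 new) → pick T3 (covers 2 new) → pick T8 (covers 1 new). Total picks: 4.

4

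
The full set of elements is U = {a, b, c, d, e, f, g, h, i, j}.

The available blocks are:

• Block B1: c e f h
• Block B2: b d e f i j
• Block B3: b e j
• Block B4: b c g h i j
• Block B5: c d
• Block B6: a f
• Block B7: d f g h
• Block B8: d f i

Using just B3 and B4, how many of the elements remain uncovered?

Union of B3, B4 = {b, c, e, g, h, i, j}.
Not covered: a, d, f — 3 elements.

3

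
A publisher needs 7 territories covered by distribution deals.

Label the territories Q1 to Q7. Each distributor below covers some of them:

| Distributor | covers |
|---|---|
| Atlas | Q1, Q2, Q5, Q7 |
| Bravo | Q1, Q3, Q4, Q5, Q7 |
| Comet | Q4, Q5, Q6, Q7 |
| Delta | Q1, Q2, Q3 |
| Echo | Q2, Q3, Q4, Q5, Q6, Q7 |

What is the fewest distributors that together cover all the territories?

Atlas and Echo together: Atlas ∪ Echo = {Q1, Q2, Q3, Q4, Q5, Q6, Q7} — every territory is covered.
No single distributor has all 7 territories (the largest, Echo, has 6), so 2 is optimal.

2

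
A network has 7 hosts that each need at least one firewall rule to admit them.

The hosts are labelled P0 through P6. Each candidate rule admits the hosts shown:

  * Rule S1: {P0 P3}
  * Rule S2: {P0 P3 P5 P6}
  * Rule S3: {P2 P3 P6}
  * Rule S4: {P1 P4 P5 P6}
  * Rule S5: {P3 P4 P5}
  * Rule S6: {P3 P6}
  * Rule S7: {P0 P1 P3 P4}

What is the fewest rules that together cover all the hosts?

Take {S3, S4, S7}. Their union is {P0, P1, P2, P3, P4, P5, P6}, which is all 7 hosts.
Only S3 contains P2, so S3 is forced; the remaining 4 hosts need at least 2 more rules (each remaining rule adds at most 3) — so at least 3 rules are needed, and 3 is optimal.

3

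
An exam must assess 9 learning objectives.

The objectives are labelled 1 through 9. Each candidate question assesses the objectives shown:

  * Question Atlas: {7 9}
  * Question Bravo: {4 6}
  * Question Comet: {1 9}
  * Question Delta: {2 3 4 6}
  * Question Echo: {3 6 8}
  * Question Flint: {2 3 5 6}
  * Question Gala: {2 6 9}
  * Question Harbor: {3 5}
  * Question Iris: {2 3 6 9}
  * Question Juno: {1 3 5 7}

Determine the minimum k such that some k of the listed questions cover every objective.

Take {Bravo, Echo, Iris, Juno}. Their union is {1, 2, 3, 4, 5, 6, 7, 8, 9}, which is all 9 objectives.
No 3 of the 10 questions cover everything (all 120 combinations miss at least one objective), so 4 is optimal.

4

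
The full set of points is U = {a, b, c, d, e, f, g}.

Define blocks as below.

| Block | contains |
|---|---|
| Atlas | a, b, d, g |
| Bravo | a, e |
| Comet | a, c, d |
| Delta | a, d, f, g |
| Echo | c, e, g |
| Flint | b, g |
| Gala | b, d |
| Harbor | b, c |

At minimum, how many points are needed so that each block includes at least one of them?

3

H = {a, b, g} meets every block (each contains at least one member of H), and |H| = 3.
No choice of 2 points meets every block, so 3 is the minimum.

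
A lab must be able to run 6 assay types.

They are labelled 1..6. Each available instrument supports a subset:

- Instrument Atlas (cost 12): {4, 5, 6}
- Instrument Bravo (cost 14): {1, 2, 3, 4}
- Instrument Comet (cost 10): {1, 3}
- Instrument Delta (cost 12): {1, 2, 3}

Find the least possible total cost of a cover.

Atlas, Delta together cover every assay (Atlas ∪ Delta = {1, 2, 3, 4, 5, 6}); total cost 12 + 12 = 24.
The greedy pick Bravo, Atlas costs 26; no covering selection beats 24.

24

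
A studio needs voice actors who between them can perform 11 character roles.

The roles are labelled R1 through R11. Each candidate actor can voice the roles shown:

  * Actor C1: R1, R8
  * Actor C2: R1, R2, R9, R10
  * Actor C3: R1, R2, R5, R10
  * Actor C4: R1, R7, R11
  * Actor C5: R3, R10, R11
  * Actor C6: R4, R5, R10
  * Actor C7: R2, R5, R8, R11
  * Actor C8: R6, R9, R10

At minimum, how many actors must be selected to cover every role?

5

C4 and C5 and C6 and C7 and C8 together: C4 ∪ C5 ∪ C6 ∪ C7 ∪ C8 = {R1, R2, R3, R4, R5, R6, R7, R8, R9, R10, R11} — every role is covered.
No 4 of the 8 actors cover everything (all 70 combinations miss at least one role), so 5 is optimal.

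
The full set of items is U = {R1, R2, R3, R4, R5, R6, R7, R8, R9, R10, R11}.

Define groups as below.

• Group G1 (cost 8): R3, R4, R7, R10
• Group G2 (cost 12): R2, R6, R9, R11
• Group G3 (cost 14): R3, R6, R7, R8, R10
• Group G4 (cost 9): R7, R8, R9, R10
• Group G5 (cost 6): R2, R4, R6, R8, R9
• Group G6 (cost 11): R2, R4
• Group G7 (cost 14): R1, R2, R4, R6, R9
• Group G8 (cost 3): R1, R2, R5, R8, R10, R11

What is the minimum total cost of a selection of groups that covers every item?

17

G1, G5, G8 together cover every item (G1 ∪ G5 ∪ G8 = {R1, R2, R3, R4, R5, R6, R7, R8, R9, R10, R11}); total cost 8 + 6 + 3 = 17.
No covering selection has total cost below 17.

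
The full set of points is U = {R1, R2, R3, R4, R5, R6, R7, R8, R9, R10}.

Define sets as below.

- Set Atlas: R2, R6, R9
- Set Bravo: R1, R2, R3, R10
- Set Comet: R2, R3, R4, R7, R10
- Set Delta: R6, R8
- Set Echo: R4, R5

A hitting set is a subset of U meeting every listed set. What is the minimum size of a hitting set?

Take H = {R3, R5, R6}. Each listed set contains at least one of these, so H is a hitting set of size 3.
The sets Bravo, Delta, Echo are pairwise disjoint, so any hitting set needs a separate point for each — at least 3. Hence 3 is optimal.

3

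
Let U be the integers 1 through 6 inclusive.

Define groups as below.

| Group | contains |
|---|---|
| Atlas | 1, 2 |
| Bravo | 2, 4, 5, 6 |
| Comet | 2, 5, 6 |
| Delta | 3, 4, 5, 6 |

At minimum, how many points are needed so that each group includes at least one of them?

The 2 points {2, 5} hit every group.
The groups Atlas, Delta are pairwise disjoint, so any hitting set needs a separate point for each — at least 2. Hence 2 is optimal.

2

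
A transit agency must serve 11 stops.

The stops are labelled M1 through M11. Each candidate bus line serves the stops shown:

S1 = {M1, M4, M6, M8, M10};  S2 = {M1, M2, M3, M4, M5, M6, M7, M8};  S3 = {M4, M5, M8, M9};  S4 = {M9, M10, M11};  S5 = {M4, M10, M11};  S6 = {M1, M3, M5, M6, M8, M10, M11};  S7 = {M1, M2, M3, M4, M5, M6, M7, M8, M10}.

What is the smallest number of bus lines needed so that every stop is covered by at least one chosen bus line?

2

Take {S4, S7}. Their union is {M1, M2, M3, M4, M5, M6, M7, M8, M9, M10, M11}, which is all 11 stops.
No single bus line has all 11 stops (the largest, S7, has 9), so 2 is optimal.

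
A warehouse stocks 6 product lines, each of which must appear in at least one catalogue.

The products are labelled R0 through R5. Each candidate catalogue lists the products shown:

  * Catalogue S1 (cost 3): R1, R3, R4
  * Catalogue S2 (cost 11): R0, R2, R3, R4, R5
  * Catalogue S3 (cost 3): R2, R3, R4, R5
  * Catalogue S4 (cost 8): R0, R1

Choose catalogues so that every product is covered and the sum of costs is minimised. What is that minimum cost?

S3, S4 together cover every product (S3 ∪ S4 = {R0, R1, R2, R3, R4, R5}); total cost 3 + 8 = 11.
The greedy pick S3, S1, S4 costs 14; no covering selection beats 11.

11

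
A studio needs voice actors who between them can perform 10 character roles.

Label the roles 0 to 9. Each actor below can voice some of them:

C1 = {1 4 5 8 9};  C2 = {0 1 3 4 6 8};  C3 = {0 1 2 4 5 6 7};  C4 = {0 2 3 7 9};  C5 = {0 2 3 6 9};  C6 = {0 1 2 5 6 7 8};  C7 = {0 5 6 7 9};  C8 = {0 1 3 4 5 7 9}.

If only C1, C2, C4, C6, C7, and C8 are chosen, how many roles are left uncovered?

0

Union of C1, C2, C4, C6, C7, C8 = {0, 1, 2, 3, 4, 5, 6, 7, 8, 9} — that's every role, so 0 are uncovered.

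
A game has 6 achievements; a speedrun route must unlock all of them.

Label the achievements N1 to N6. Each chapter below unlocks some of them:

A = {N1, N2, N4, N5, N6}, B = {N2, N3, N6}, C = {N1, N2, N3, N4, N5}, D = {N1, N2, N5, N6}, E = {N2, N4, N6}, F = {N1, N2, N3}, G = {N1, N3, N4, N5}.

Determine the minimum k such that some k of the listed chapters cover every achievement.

Take {A, B}. Their union is {N1, N2, N3, N4, N5, N6}, which is all 6 achievements.
No single chapter has all 6 achievements (the largest, A, has 5), so 2 is optimal.

2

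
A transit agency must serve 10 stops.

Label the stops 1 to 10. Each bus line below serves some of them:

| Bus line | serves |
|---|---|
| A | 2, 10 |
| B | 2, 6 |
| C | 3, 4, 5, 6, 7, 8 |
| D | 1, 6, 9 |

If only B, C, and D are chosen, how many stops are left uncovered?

1

Union of B, C, D = {1, 2, 3, 4, 5, 6, 7, 8, 9}.
Not covered: 10 — 1 stop.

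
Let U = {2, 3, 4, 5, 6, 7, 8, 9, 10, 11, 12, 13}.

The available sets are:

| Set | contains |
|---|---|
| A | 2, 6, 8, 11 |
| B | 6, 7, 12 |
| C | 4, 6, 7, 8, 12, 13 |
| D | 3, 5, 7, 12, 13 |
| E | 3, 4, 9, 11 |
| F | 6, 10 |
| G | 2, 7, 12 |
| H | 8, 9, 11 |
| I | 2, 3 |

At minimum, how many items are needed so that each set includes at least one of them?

The 4 items {2, 3, 6, 8} hit every set.
No choice of 3 items meets every set, so 4 is the minimum.

4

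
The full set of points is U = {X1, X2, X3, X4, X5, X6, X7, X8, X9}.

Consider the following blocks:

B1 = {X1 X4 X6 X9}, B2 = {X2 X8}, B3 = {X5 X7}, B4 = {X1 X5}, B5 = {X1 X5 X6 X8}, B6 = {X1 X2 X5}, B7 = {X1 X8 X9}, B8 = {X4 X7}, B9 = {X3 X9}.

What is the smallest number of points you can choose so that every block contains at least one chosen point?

4

The 4 points {X3, X4, X5, X8} hit every block.
The blocks B2, B4, B8, B9 are pairwise disjoint, so any hitting set needs a separate point for each — at least 4. Hence 4 is optimal.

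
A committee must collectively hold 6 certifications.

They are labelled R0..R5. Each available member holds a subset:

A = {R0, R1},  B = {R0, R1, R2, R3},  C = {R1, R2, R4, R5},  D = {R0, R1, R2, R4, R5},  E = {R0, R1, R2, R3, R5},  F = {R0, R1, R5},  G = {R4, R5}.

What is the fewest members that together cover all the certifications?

2

D and E together: D ∪ E = {R0, R1, R2, R3, R4, R5} — every certification is covered.
No single member has all 6 certifications (the largest, D, has 5), so 2 is optimal.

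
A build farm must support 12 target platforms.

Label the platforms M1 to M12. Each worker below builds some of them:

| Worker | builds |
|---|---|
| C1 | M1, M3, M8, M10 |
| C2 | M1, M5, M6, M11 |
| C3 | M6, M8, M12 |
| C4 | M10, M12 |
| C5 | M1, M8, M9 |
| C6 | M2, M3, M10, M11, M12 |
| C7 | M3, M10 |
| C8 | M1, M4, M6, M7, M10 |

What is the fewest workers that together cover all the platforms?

Take {C2, C5, C6, C8}. Their union is {M1, M2, M3, M4, M5, M6, M7, M8, M9, M10, M11, M12}, which is all 12 platforms.
No 3 of the 8 workers cover everything (all 56 combinations miss at least one platform), so 4 is optimal.

4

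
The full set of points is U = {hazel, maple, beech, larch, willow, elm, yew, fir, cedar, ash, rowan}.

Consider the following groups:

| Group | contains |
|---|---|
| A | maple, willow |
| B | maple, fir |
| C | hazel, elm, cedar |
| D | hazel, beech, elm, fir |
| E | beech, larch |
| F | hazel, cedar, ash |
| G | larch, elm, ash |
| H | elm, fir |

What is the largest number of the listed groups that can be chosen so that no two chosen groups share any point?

4

A, E, F, H are pairwise disjoint (A={maple,willow}; E={beech,larch}; F={hazel,cedar,ash}; H={elm,fir}).
Every remaining group overlaps one of these, and no 5 of the listed groups are pairwise disjoint, so 4 is the maximum.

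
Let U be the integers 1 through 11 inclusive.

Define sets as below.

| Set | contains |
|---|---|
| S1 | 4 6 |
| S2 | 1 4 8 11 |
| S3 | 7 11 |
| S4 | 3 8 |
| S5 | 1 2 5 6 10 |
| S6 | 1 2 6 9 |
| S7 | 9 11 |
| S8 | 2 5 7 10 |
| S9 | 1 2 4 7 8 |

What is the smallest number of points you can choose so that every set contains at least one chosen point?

4

Take H = {5, 6, 8, 11}. Each listed set contains at least one of these, so H is a hitting set of size 4.
The sets S1, S4, S7, S8 are pairwise disjoint, so any hitting set needs a separate point for each — at least 4. Hence 4 is optimal.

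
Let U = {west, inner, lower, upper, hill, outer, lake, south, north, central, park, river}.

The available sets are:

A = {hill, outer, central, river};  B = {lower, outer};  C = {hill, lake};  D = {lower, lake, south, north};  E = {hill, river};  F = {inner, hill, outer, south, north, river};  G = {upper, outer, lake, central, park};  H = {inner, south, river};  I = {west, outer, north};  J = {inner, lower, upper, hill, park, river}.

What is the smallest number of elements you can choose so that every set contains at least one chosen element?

3

T = {hill, outer, south} meets every set (each contains at least one member of T), and |T| = 3.
The sets B, C, H are pairwise disjoint, so any hitting set needs a separate element for each — at least 3. Hence 3 is optimal.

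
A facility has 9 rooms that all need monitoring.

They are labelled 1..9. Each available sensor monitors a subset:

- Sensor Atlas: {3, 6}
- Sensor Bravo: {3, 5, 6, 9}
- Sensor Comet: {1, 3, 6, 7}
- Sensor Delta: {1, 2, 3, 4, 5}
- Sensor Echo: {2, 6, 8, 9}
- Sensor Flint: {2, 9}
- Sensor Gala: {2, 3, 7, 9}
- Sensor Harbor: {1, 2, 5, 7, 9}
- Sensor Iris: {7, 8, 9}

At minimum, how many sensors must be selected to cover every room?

Delta and Echo and Gala together: Delta ∪ Echo ∪ Gala = {1, 2, 3, 4, 5, 6, 7, 8, 9} — every room is covered.
Only Delta contains 4, so Delta is forced; the remaining 4 rooms need at least 2 more sensors (each remaining sensor adds at most 3) — so at least 3 sensors are needed, and 3 is optimal.

3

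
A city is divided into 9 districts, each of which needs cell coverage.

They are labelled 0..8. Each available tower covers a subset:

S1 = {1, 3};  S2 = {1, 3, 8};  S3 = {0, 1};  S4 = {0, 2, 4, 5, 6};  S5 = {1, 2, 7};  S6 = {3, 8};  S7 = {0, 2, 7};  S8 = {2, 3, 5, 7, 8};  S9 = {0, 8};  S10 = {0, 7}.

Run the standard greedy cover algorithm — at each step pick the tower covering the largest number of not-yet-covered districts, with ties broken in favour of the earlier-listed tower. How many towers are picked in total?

Greedy: pick S4 (covers 5 new) → pick S2 (covers 3 new) → pick S5 (covers 1 new). Total picks: 3.

3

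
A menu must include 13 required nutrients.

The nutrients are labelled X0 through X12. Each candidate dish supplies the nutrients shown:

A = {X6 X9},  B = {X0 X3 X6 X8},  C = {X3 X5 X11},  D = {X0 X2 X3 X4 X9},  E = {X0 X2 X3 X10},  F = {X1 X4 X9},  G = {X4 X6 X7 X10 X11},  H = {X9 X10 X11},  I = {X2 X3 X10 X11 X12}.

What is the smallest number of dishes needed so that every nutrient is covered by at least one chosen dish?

5

B and C and F and G and I together: B ∪ C ∪ F ∪ G ∪ I = {X0, X1, X2, X3, X4, X5, X6, X7, X8, X9, X10, X11, X12} — every nutrient is covered.
No 4 of the 9 dishes cover everything (all 126 combinations miss at least one nutrient), so 5 is optimal.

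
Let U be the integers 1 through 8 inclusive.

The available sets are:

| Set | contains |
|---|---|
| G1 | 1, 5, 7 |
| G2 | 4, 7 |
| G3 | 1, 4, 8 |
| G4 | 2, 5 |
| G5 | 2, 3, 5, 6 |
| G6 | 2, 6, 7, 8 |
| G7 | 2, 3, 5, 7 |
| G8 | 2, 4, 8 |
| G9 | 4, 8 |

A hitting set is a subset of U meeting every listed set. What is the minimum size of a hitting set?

3

Take H = {4, 5, 8}. Each listed set contains at least one of these, so H is a hitting set of size 3.
No choice of 2 points meets every set, so 3 is the minimum.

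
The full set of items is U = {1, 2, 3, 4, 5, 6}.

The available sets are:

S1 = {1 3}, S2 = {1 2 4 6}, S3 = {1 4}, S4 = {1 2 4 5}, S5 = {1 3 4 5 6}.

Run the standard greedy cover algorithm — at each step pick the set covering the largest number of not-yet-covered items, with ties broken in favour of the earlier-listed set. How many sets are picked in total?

2

Greedy: pick S5 (covers 5 new) → pick S2 (covers 1 new). Total picks: 2.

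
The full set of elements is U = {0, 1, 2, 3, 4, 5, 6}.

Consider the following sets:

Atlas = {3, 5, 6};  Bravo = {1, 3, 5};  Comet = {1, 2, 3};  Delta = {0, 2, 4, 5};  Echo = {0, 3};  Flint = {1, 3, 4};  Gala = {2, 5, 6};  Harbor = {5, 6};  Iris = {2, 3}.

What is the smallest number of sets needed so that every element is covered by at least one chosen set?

Comet and Delta and Gala together: Comet ∪ Delta ∪ Gala = {0, 1, 2, 3, 4, 5, 6} — every element is covered.
No 2 of the 9 sets cover everything (all 36 combinations miss at least one element), so 3 is optimal.

3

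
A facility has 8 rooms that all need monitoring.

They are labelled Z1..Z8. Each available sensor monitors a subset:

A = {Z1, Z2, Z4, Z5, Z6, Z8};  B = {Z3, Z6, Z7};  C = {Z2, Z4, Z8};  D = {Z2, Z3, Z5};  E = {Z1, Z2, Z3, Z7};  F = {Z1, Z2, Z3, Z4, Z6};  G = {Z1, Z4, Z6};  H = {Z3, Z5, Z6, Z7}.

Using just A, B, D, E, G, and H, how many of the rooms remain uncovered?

Union of A, B, D, E, G, H = {Z1, Z2, Z3, Z4, Z5, Z6, Z7, Z8} — that's every room, so 0 are uncovered.

0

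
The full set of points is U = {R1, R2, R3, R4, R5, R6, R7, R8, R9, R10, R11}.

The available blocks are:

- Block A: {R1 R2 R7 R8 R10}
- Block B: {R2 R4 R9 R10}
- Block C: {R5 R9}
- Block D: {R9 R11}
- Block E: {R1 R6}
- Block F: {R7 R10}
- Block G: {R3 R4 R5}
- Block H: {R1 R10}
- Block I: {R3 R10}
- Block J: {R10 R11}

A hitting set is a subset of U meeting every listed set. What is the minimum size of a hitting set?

4

The 4 points {R1, R5, R10, R11} hit every block.
The blocks D, E, F, G are pairwise disjoint, so any hitting set needs a separate point for each — at least 4. Hence 4 is optimal.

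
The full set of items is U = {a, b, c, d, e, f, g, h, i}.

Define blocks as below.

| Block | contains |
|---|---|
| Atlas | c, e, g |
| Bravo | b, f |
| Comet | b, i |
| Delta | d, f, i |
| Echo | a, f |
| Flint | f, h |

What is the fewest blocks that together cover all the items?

5

Atlas and Bravo and Delta and Echo and Flint together: Atlas ∪ Bravo ∪ Delta ∪ Echo ∪ Flint = {a, b, c, d, e, f, g, h, i} — every item is covered.
No 4 of the 6 blocks cover everything (all 15 combinations miss at least one item), so 5 is optimal.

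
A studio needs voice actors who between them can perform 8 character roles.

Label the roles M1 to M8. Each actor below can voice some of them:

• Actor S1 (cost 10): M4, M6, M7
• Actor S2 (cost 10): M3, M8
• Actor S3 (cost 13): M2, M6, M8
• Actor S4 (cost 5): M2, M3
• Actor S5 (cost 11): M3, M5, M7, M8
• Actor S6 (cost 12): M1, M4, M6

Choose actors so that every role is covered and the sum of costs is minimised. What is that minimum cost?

S4, S5, S6 together cover every role (S4 ∪ S5 ∪ S6 = {M1, M2, M3, M4, M5, M6, M7, M8}); total cost 5 + 11 + 12 = 28.
The greedy pick S4, S1, S5, S6 costs 38; no covering selection beats 28.

28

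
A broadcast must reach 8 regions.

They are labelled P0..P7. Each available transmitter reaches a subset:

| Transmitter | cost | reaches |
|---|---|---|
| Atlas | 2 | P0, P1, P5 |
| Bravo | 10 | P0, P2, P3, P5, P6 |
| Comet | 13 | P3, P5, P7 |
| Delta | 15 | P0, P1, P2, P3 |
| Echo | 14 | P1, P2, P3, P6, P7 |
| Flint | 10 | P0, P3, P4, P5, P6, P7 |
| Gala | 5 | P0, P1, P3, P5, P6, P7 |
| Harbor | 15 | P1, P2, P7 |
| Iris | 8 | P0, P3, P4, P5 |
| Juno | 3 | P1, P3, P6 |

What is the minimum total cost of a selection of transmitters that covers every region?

22

Atlas, Bravo, Flint together cover every region (Atlas ∪ Bravo ∪ Flint = {P0, P1, P2, P3, P4, P5, P6, P7}); total cost 2 + 10 + 10 = 22.
The greedy pick Atlas, Juno, Flint, Bravo costs 25; no covering selection beats 22.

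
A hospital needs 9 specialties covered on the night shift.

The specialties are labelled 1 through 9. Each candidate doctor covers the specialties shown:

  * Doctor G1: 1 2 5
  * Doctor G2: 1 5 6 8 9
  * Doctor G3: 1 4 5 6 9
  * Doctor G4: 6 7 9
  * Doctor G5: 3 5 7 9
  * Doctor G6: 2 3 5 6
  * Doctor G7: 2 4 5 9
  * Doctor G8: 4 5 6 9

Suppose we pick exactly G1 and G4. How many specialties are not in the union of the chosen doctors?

Union of G1, G4 = {1, 2, 5, 6, 7, 9}.
Not covered: 3, 4, 8 — 3 specialties.

3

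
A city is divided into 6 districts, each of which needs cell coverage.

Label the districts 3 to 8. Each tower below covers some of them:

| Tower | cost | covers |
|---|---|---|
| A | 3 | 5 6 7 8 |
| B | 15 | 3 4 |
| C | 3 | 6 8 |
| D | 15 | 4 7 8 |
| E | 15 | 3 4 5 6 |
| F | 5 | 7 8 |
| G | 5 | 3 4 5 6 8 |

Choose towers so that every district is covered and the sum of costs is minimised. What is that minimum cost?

8

A, G together cover every district (A ∪ G = {3, 4, 5, 6, 7, 8}); total cost 3 + 5 = 8.
No covering selection has total cost below 8.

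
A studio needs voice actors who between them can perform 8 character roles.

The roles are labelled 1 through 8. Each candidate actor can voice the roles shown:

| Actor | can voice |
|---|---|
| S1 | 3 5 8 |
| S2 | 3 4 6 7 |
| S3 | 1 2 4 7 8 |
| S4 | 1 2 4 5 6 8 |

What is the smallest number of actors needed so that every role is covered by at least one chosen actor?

2

S2 and S4 together: S2 ∪ S4 = {1, 2, 3, 4, 5, 6, 7, 8} — every role is covered.
No single actor has all 8 roles (the largest, S4, has 6), so 2 is optimal.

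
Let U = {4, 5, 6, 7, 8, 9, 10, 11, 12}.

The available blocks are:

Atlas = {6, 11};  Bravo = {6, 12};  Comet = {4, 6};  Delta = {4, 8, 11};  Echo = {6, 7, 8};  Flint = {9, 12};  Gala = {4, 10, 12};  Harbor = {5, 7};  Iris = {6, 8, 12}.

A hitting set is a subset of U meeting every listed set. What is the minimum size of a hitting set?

H = {4, 7, 11, 12} meets every block (each contains at least one member of H), and |H| = 4.
No choice of 3 points meets every block, so 4 is the minimum.

4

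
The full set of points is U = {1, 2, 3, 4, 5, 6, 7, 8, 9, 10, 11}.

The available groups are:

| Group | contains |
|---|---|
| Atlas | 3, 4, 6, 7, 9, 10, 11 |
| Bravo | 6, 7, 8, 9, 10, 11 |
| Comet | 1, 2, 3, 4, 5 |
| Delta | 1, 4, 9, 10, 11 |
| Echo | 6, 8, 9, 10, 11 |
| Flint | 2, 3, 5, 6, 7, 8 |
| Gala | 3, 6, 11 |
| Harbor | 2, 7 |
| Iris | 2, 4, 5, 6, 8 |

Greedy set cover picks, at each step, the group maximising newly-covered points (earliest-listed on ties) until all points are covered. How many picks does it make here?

Greedy: pick Atlas (covers 7 new) → pick Comet (covers 3 new) → pick Bravo (covers 1 new). Total picks: 3.
(The true minimum cover uses only 2 groups, so greedy is not optimal here.)

3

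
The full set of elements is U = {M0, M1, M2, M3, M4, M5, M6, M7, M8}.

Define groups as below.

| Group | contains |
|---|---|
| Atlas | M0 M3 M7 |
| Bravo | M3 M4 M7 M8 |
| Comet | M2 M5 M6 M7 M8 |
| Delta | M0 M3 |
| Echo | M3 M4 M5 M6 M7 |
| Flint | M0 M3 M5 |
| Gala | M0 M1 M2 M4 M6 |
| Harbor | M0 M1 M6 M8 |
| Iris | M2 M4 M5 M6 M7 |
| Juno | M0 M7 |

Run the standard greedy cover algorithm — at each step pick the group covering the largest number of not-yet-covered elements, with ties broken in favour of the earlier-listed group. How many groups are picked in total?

Greedy: pick Comet (covers 5 new) → pick Gala (covers 3 new) → pick Atlas (covers 1 new). Total picks: 3.

3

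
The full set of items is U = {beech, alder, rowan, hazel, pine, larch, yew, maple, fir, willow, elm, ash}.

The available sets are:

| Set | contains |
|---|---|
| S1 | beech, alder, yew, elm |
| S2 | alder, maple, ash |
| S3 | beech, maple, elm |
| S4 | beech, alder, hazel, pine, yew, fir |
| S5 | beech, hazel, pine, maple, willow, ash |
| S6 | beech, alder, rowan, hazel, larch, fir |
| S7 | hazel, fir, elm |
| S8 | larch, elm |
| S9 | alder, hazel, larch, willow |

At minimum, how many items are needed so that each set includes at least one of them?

3

H = {alder, willow, elm} meets every set (each contains at least one member of H), and |H| = 3.
No choice of 2 items meets every set, so 3 is the minimum.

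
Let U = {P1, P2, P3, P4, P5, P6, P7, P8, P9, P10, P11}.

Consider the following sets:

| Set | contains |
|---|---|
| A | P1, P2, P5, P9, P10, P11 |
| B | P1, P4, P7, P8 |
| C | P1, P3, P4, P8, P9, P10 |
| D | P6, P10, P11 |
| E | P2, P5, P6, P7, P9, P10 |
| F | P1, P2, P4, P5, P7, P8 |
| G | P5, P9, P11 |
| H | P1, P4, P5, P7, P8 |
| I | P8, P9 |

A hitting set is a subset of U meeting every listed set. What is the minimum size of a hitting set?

Take T = {P4, P6, P9}. Each listed set contains at least one of these, so T is a hitting set of size 3.
No choice of 2 elements meets every set, so 3 is the minimum.

3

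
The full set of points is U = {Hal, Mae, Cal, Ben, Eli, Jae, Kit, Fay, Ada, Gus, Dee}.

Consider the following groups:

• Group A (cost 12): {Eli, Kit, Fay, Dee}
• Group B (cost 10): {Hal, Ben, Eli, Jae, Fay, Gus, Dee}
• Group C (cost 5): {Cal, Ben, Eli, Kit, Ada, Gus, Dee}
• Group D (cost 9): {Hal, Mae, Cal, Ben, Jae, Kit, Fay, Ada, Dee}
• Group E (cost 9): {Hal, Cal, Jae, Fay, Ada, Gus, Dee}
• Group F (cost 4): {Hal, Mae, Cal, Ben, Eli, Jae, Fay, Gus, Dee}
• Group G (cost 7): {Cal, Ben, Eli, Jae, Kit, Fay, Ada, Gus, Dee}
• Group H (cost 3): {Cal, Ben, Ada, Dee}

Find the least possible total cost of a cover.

C, F together cover every point (C ∪ F = {Hal, Mae, Cal, Ben, Eli, Jae, Kit, Fay, Ada, Gus, Dee}); total cost 5 + 4 = 9.
No covering selection has total cost below 9.

9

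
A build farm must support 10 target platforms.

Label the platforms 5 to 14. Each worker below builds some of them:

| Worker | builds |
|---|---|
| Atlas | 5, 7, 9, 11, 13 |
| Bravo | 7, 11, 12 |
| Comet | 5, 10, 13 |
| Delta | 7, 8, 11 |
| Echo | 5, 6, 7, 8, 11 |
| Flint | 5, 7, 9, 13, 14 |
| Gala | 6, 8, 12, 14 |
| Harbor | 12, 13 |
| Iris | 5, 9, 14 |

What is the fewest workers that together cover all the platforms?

Atlas and Comet and Gala together: Atlas ∪ Comet ∪ Gala = {5, 6, 7, 8, 9, 10, 11, 12, 13, 14} — every platform is covered.
Only Comet contains 10, so Comet is forced; the remaining 7 platforms need at least 2 more workers (each remaining worker adds at most 4) — so at least 3 workers are needed, and 3 is optimal.

3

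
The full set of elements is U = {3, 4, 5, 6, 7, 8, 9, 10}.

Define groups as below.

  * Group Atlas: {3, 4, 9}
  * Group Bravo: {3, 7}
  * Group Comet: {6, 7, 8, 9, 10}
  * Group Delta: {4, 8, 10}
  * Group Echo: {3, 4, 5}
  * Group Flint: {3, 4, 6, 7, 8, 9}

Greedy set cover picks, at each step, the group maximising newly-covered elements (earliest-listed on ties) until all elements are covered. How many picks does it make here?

Greedy: pick Flint (covers 6 new) → pick Comet (covers 1 new) → pick Echo (covers 1 new). Total picks: 3.
(The true minimum cover uses only 2 groups, so greedy is not optimal here.)

3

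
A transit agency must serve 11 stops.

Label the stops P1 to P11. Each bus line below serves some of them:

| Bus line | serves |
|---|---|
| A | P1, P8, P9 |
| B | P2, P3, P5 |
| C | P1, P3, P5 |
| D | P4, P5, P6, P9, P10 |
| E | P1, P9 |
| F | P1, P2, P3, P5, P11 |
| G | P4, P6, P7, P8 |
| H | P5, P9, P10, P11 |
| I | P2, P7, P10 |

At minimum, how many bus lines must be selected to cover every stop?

3

Take {D, F, G}. Their union is {P1, P2, P3, P4, P5, P6, P7, P8, P9, P10, P11}, which is all 11 stops.
Each bus line has at most 5 stops, and 2·5 = 10 < 11 — so at least 3 bus lines are needed, and 3 is optimal.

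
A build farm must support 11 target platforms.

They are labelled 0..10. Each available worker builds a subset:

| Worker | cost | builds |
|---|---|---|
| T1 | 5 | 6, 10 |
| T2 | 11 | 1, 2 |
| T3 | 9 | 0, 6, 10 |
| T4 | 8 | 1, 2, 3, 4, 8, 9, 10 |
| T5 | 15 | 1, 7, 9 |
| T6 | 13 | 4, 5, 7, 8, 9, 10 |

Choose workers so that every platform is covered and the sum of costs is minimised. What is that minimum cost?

30

T3, T4, T6 together cover every platform (T3 ∪ T4 ∪ T6 = {0, 1, 2, 3, 4, 5, 6, 7, 8, 9, 10}); total cost 9 + 8 + 13 = 30.
No covering selection has total cost below 30.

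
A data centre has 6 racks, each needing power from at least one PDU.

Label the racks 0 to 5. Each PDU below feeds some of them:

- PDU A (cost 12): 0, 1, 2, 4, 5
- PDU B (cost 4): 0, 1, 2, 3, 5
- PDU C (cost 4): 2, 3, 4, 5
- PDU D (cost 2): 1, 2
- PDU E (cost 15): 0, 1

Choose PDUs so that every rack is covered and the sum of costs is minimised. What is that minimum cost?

8

B, C together cover every rack (B ∪ C = {0, 1, 2, 3, 4, 5}); total cost 4 + 4 = 8.
No covering selection has total cost below 8.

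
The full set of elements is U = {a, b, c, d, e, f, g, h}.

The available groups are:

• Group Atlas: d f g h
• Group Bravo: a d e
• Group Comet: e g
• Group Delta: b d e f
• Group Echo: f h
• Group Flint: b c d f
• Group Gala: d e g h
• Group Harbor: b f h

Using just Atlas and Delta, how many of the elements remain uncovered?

Union of Atlas, Delta = {b, d, e, f, g, h}.
Not covered: a, c — 2 elements.

2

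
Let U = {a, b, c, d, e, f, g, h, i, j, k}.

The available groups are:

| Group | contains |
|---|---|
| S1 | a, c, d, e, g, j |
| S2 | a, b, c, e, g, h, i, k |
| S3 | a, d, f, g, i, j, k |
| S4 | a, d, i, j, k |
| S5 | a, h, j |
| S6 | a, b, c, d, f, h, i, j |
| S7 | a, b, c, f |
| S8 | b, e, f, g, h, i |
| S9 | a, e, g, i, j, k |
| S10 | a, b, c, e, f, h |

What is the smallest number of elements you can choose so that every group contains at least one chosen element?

The 2 elements {a, b} hit every group.
No single element lies in every group, so at least 2 are needed and 2 is optimal.

2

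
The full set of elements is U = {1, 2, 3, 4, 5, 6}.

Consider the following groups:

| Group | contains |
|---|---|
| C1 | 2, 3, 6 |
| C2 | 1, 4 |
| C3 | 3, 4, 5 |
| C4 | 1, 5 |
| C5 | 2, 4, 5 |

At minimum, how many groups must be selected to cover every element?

Take {C1, C2, C3}. Their union is {1, 2, 3, 4, 5, 6}, which is all 6 elements.
Only C1 contains 6, so C1 is forced; the remaining 3 elements need at least 2 more groups (each remaining group adds at most 2) — so at least 3 groups are needed, and 3 is optimal.

3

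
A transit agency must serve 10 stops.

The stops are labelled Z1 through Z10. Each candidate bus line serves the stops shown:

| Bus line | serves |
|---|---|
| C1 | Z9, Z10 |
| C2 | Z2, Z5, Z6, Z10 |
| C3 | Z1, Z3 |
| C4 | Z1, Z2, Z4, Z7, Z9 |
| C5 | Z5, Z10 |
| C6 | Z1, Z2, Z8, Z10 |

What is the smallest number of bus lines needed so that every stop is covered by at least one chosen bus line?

C2 and C3 and C4 and C6 together: C2 ∪ C3 ∪ C4 ∪ C6 = {Z1, Z2, Z3, Z4, Z5, Z6, Z7, Z8, Z9, Z10} — every stop is covered.
No 3 of the 6 bus lines cover everything (all 20 combinations miss at least one stop), so 4 is optimal.

4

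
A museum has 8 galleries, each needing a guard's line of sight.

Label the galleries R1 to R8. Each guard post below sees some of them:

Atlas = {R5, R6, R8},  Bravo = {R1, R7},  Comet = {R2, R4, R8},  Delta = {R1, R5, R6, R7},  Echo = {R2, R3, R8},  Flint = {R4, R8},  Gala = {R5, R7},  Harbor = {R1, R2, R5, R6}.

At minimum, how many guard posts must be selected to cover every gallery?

3

Delta and Echo and Flint together: Delta ∪ Echo ∪ Flint = {R1, R2, R3, R4, R5, R6, R7, R8} — every gallery is covered.
Only Echo contains R3, so Echo is forced; the remaining 5 galleries need at least 2 more guard posts (each remaining guard post adds at most 4) — so at least 3 guard posts are needed, and 3 is optimal.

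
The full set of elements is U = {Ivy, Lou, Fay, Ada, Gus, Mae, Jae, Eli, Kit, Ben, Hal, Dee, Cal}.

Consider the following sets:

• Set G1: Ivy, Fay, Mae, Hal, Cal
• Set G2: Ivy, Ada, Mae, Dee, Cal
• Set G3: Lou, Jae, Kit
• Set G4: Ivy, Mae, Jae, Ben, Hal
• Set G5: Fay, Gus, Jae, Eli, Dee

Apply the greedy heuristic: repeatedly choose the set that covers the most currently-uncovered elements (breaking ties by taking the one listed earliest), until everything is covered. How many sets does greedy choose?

5

Greedy: pick G1 (covers 5 new) → pick G5 (covers 4 new) → pick G3 (covers 2 new) → pick G2 (covers 1 new) → pick G4 (covers 1 new). Total picks: 5.
(The true minimum cover uses only 4 sets, so greedy is not optimal here.)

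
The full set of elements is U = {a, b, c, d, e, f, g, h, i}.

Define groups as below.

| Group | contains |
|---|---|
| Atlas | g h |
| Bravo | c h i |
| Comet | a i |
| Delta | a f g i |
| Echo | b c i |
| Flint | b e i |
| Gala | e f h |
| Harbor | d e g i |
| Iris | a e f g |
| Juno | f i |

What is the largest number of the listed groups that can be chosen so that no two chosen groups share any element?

2

Atlas, Juno are pairwise disjoint (Atlas={g,h}; Juno={f,i}).
Every remaining group overlaps one of these, and no 3 of the listed groups are pairwise disjoint, so 2 is the maximum.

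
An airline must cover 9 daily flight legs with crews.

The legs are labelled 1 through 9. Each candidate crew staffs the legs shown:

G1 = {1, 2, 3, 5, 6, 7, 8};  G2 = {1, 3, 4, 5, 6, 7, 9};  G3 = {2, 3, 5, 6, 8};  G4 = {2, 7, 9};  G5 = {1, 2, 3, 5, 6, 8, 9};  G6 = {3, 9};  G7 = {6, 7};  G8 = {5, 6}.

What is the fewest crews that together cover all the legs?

G2 and G3 together: G2 ∪ G3 = {1, 2, 3, 4, 5, 6, 7, 8, 9} — every leg is covered.
No single crew has all 9 legs (the largest, G1, has 7), so 2 is optimal.

2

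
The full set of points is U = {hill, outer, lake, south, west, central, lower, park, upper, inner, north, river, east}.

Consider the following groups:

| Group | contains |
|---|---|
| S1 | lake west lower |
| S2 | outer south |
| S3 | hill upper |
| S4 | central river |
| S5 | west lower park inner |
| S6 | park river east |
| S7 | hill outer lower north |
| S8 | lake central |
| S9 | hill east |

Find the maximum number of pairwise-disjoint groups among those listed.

S1, S2, S3, S6 are pairwise disjoint (S1={lake,west,lower}; S2={outer,south}; S3={hill,upper}; S6={park,river,east}).
Every remaining group overlaps one of these, and no 5 of the listed groups are pairwise disjoint, so 4 is the maximum.

4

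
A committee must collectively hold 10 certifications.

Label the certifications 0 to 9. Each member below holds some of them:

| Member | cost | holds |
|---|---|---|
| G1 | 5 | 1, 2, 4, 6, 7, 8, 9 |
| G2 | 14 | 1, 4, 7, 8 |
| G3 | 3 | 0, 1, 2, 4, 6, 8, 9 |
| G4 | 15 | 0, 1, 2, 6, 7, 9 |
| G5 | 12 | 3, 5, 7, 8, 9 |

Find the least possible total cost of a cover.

G3, G5 together cover every certification (G3 ∪ G5 = {0, 1, 2, 3, 4, 5, 6, 7, 8, 9}); total cost 3 + 12 = 15.
No covering selection has total cost below 15.

15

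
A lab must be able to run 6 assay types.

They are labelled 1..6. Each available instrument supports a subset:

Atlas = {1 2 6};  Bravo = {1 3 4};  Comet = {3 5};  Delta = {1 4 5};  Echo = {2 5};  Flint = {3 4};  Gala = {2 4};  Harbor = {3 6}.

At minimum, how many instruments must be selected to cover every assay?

3

Take {Atlas, Comet, Flint}. Their union is {1, 2, 3, 4, 5, 6}, which is all 6 assays.
No 2 of the 8 instruments cover everything (all 28 combinations miss at least one assay), so 3 is optimal.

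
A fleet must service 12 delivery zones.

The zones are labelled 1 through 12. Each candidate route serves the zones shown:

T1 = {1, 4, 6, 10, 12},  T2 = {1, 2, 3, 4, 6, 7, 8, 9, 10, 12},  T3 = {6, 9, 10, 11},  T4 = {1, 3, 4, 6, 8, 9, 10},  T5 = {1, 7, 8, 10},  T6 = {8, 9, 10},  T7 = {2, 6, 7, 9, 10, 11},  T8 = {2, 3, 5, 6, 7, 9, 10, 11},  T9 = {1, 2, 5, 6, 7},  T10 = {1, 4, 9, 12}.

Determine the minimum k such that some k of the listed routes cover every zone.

T2 and T8 together: T2 ∪ T8 = {1, 2, 3, 4, 5, 6, 7, 8, 9, 10, 11, 12} — every zone is covered.
No single route has all 12 zones (the largest, T2, has 10), so 2 is optimal.

2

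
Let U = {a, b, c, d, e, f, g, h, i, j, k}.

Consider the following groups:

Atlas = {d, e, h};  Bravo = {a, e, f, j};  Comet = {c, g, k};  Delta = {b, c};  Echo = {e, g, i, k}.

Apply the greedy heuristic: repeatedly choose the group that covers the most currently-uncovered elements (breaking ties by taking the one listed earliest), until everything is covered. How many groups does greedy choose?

5

Greedy: pick Bravo (covers 4 new) → pick Comet (covers 3 new) → pick Atlas (covers 2 new) → pick Delta (covers 1 new) → pick Echo (covers 1 new). Total picks: 5.
(The true minimum cover uses only 4 groups, so greedy is not optimal here.)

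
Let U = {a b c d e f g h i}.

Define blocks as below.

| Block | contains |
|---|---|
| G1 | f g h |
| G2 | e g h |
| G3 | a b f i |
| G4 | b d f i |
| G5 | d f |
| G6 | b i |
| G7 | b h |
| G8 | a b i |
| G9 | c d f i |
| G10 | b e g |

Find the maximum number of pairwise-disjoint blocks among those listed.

G2, G5, G6 are pairwise disjoint (G2={e,g,h}; G5={d,f}; G6={b,i}).
Every remaining block overlaps one of these, and no 4 of the listed blocks are pairwise disjoint, so 3 is the maximum.

3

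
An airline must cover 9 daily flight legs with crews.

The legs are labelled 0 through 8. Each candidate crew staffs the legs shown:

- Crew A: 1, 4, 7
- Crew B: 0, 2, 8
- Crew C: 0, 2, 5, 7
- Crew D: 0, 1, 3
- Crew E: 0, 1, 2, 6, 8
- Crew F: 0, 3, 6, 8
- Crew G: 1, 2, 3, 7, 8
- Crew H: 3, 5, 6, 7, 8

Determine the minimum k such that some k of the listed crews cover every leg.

Take {A, B, H}. Their union is {0, 1, 2, 3, 4, 5, 6, 7, 8}, which is all 9 legs.
Only A contains 4, so A is forced; the remaining 6 legs need at least 2 more crews (each remaining crew adds at most 4) — so at least 3 crews are needed, and 3 is optimal.

3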